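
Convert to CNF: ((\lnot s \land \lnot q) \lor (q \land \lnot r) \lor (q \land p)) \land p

((\lnot s \land \lnot q) \lor (q \land \lnot r) \lor (q \land p)) \land p
≡ (\lnot s \lor q \lor q) \land (\lnot s \lor q \lor p) \land (\lnot s \lor \lnot r \lor q) \land (\lnot s \lor \lnot r \lor p) \land (\lnot q \lor q \lor q) \land (\lnot q \lor q \lor p) \land (\lnot q \lor \lnot r \lor q) \land (\lnot q \lor \lnot r \lor p) \land p   [distribute \lor over \land]
≡ (\lnot s \lor q) \land p   [simplify]

(\lnot s \lor q) \land p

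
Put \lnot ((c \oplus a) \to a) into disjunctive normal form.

\lnot ((c \oplus a) \to a)
⇔ \lnot (\lnot (c \oplus a) \lor a)   [eliminate \to]
⇔ \lnot (\lnot ((c \land \lnot a) \lor (\lnot c \land a)) \lor a)   [expand \oplus]
⇔ \lnot \lnot ((c \land \lnot a) \lor (\lnot c \land a)) \land \lnot a   [De Morgan]
⇔ ((c \land \lnot a) \lor (\lnot c \land a)) \land \lnot a   [double negation]
⇔ (c \land \lnot a \land \lnot a) \lor (\lnot c \land a \land \lnot a)   [distribute \land over \lor]
⇔ c \land \lnot a   [simplify]

c \land \lnot a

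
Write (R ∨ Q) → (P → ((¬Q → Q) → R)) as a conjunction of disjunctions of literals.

¬Q ∨ ¬P ∨ R

(R ∨ Q) → (P → ((¬Q → Q) → R))
≡ ¬(R ∨ Q) ∨ (P → ((¬Q → Q) → R))   [eliminate →]
≡ ¬(R ∨ Q) ∨ ¬P ∨ ((¬Q → Q) → R)   [eliminate →]
≡ ¬(R ∨ Q) ∨ ¬P ∨ ¬(¬Q → Q) ∨ R   [eliminate →]
≡ ¬(R ∨ Q) ∨ ¬P ∨ ¬(¬¬Q ∨ Q) ∨ R   [eliminate →]
≡ (¬R ∧ ¬Q) ∨ ¬P ∨ ¬(¬¬Q ∨ Q) ∨ R   [De Morgan]
≡ (¬R ∧ ¬Q) ∨ ¬P ∨ (¬¬¬Q ∧ ¬Q) ∨ R   [De Morgan]
≡ (¬R ∧ ¬Q) ∨ ¬P ∨ (¬Q ∧ ¬Q) ∨ R   [double negation]
≡ (¬R ∨ ¬P ∨ ¬Q ∨ R) ∧ (¬R ∨ ¬P ∨ ¬Q ∨ R) ∧ (¬Q ∨ ¬P ∨ ¬Q ∨ R) ∧ (¬Q ∨ ¬P ∨ ¬Q ∨ R)   [distribute ∨ over ∧]
≡ ¬Q ∨ ¬P ∨ R   [simplify]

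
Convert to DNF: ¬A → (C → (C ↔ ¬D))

¬A → (C → (C ↔ ¬D))
≡ ¬¬A ∨ (C → (C ↔ ¬D))   [eliminate →]
≡ ¬¬A ∨ ¬C ∨ (C ↔ ¬D)   [eliminate →]
≡ ¬¬A ∨ ¬C ∨ (C → ¬D) ∧ (¬D → C)   [eliminate ↔]
≡ ¬¬A ∨ ¬C ∨ (¬C ∨ ¬D) ∧ (¬D → C)   [eliminate →]
≡ ¬¬A ∨ ¬C ∨ (¬C ∨ ¬D) ∧ (¬¬D ∨ C)   [eliminate →]
≡ A ∨ ¬C ∨ (¬C ∨ ¬D) ∧ (¬¬D ∨ C)   [double negation]
≡ A ∨ ¬C ∨ (¬C ∨ ¬D) ∧ (D ∨ C)   [double negation]
≡ A ∨ ¬C ∨ ¬C ∧ D ∨ ¬C ∧ C ∨ ¬D ∧ D ∨ ¬D ∧ C   [distribute ∧ over ∨]
≡ A ∨ ¬C ∨ ¬D ∧ C   [simplify]

A ∨ ¬C ∨ ¬D ∧ C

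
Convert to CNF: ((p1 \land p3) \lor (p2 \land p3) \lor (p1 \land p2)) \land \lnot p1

(p1 \lor p2) \land (p1 \lor p3) \land (p3 \lor p2) \land \lnot p1

((p1 \land p3) \lor (p2 \land p3) \lor (p1 \land p2)) \land \lnot p1
≡ (p1 \lor p2 \lor p1) \land (p1 \lor p2 \lor p2) \land (p1 \lor p3 \lor p1) \land (p1 \lor p3 \lor p2) \land (p3 \lor p2 \lor p1) \land (p3 \lor p2 \lor p2) \land (p3 \lor p3 \lor p1) \land (p3 \lor p3 \lor p2) \land \lnot p1   — distribute \lor over \land
≡ (p1 \lor p2) \land (p1 \lor p3) \land (p3 \lor p2) \land \lnot p1   — simplify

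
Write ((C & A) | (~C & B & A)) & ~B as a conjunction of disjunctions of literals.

(C | B) & A & ~B

((C & A) | (~C & B & A)) & ~B
≡ (C | ~C) & (C | B) & (C | A) & (A | ~C) & (A | B) & (A | A) & ~B   [distribute | over &]
≡ (C | B) & A & ~B   [simplify]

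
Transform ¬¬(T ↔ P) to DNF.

¬¬(T ↔ P)
≡ ¬¬((T → P) ∧ (P → T))   [eliminate ↔]
≡ ¬¬((¬T ∨ P) ∧ (P → T))   [eliminate →]
≡ ¬¬((¬T ∨ P) ∧ (¬P ∨ T))   [eliminate →]
≡ (¬T ∨ P) ∧ (¬P ∨ T)   [double negation]
≡ (¬T ∧ ¬P) ∨ (¬T ∧ T) ∨ (P ∧ ¬P) ∨ (P ∧ T)   [distribute ∧ over ∨]
≡ (¬T ∧ ¬P) ∨ (P ∧ T)   [simplify]

(¬T ∧ ¬P) ∨ (P ∧ T)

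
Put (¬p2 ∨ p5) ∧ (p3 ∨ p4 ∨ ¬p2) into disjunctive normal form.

(¬p2 ∨ p5) ∧ (p3 ∨ p4 ∨ ¬p2)
≡ (¬p2 ∧ p3) ∨ (¬p2 ∧ p4) ∨ (¬p2 ∧ ¬p2) ∨ (p5 ∧ p3) ∨ (p5 ∧ p4) ∨ (p5 ∧ ¬p2)   — distribute ∧ over ∨
≡ ¬p2 ∨ (p5 ∧ p3) ∨ (p5 ∧ p4)   — simplify

¬p2 ∨ (p5 ∧ p3) ∨ (p5 ∧ p4)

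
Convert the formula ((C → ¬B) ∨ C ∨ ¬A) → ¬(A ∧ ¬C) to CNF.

((C → ¬B) ∨ C ∨ ¬A) → ¬(A ∧ ¬C)
= ¬((C → ¬B) ∨ C ∨ ¬A) ∨ ¬(A ∧ ¬C)
= ¬(¬C ∨ ¬B ∨ C ∨ ¬A) ∨ ¬(A ∧ ¬C)
= (¬¬C ∧ ¬¬B ∧ ¬C ∧ ¬¬A) ∨ ¬(A ∧ ¬C)
= (C ∧ ¬¬B ∧ ¬C ∧ ¬¬A) ∨ ¬(A ∧ ¬C)
= (C ∧ B ∧ ¬C ∧ ¬¬A) ∨ ¬(A ∧ ¬C)
= (C ∧ B ∧ ¬C ∧ A) ∨ ¬(A ∧ ¬C)
= (C ∧ B ∧ ¬C ∧ A) ∨ ¬A ∨ ¬¬C
= (C ∧ B ∧ ¬C ∧ A) ∨ ¬A ∨ C
= (C ∨ ¬A ∨ C) ∧ (B ∨ ¬A ∨ C) ∧ (¬C ∨ ¬A ∨ C) ∧ (A ∨ ¬A ∨ C)
= C ∨ ¬A

C ∨ ¬A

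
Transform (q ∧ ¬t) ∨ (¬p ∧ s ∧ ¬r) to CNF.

(q ∧ ¬t) ∨ (¬p ∧ s ∧ ¬r)
≡ (q ∨ ¬p) ∧ (q ∨ s) ∧ (q ∨ ¬r) ∧ (¬t ∨ ¬p) ∧ (¬t ∨ s) ∧ (¬t ∨ ¬r)   [distribute ∨ over ∧]

(q ∨ ¬p) ∧ (q ∨ s) ∧ (q ∨ ¬r) ∧ (¬t ∨ ¬p) ∧ (¬t ∨ s) ∧ (¬t ∨ ¬r)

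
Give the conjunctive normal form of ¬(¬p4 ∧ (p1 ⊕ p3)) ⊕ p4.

¬(¬p4 ∧ (p1 ⊕ p3)) ⊕ p4
≡ (¬(¬p4 ∧ (p1 ⊕ p3)) ∨ p4) ∧ ¬(¬(¬p4 ∧ (p1 ⊕ p3)) ∧ p4)   (expand ⊕)
≡ (¬(¬p4 ∧ (p1 ∨ p3) ∧ ¬(p1 ∧ p3)) ∨ p4) ∧ ¬(¬(¬p4 ∧ (p1 ⊕ p3)) ∧ p4)   (expand ⊕)
≡ (¬(¬p4 ∧ (p1 ∨ p3) ∧ ¬(p1 ∧ p3)) ∨ p4) ∧ ¬(¬(¬p4 ∧ (p1 ∨ p3) ∧ ¬(p1 ∧ p3)) ∧ p4)   (expand ⊕)
≡ (¬¬p4 ∨ ¬(p1 ∨ p3) ∨ ¬¬(p1 ∧ p3) ∨ p4) ∧ ¬(¬(¬p4 ∧ (p1 ∨ p3) ∧ ¬(p1 ∧ p3)) ∧ p4)   (De Morgan)
≡ (p4 ∨ ¬(p1 ∨ p3) ∨ ¬¬(p1 ∧ p3) ∨ p4) ∧ ¬(¬(¬p4 ∧ (p1 ∨ p3) ∧ ¬(p1 ∧ p3)) ∧ p4)   (double negation)
≡ (p4 ∨ (¬p1 ∧ ¬p3) ∨ ¬¬(p1 ∧ p3) ∨ p4) ∧ ¬(¬(¬p4 ∧ (p1 ∨ p3) ∧ ¬(p1 ∧ p3)) ∧ p4)   (De Morgan)
≡ (p4 ∨ (¬p1 ∧ ¬p3) ∨ (p1 ∧ p3) ∨ p4) ∧ ¬(¬(¬p4 ∧ (p1 ∨ p3) ∧ ¬(p1 ∧ p3)) ∧ p4)   (double negation)
≡ (p4 ∨ (¬p1 ∧ ¬p3) ∨ (p1 ∧ p3) ∨ p4) ∧ (¬¬(¬p4 ∧ (p1 ∨ p3) ∧ ¬(p1 ∧ p3)) ∨ ¬p4)   (De Morgan)
≡ (p4 ∨ (¬p1 ∧ ¬p3) ∨ (p1 ∧ p3) ∨ p4) ∧ ((¬p4 ∧ (p1 ∨ p3) ∧ ¬(p1 ∧ p3)) ∨ ¬p4)   (double negation)
≡ (p4 ∨ (¬p1 ∧ ¬p3) ∨ (p1 ∧ p3) ∨ p4) ∧ ((¬p4 ∧ (p1 ∨ p3) ∧ (¬p1 ∨ ¬p3)) ∨ ¬p4)   (De Morgan)
≡ (p4 ∨ ¬p1 ∨ p1 ∨ p4) ∧ (p4 ∨ ¬p1 ∨ p3 ∨ p4) ∧ (p4 ∨ ¬p3 ∨ p1 ∨ p4) ∧ (p4 ∨ ¬p3 ∨ p3 ∨ p4) ∧ (¬p4 ∨ ¬p4) ∧ (p1 ∨ p3 ∨ ¬p4) ∧ (¬p1 ∨ ¬p3 ∨ ¬p4)   (distribute ∨ over ∧)
≡ (p4 ∨ ¬p1 ∨ p3) ∧ (p4 ∨ ¬p3 ∨ p1) ∧ ¬p4   (simplify)

(p4 ∨ ¬p1 ∨ p3) ∧ (p4 ∨ ¬p3 ∨ p1) ∧ ¬p4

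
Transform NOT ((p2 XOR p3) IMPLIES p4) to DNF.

(p2 AND NOT p3 AND NOT p4) OR (NOT p2 AND p3 AND NOT p4)

NOT ((p2 XOR p3) IMPLIES p4)
≡ NOT (NOT (p2 XOR p3) OR p4)   [eliminate IMPLIES]
≡ NOT (NOT ((p2 AND NOT p3) OR (NOT p2 AND p3)) OR p4)   [expand XOR]
≡ NOT NOT ((p2 AND NOT p3) OR (NOT p2 AND p3)) AND NOT p4   [De Morgan]
≡ ((p2 AND NOT p3) OR (NOT p2 AND p3)) AND NOT p4   [double negation]
≡ (p2 AND NOT p3 AND NOT p4) OR (NOT p2 AND p3 AND NOT p4)   [distribute AND over OR]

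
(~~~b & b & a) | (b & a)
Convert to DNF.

b & a

(~~~b & b & a) | (b & a)
⇔ (~b & b & a) | (b & a)   [double negation]
⇔ b & a   [simplify]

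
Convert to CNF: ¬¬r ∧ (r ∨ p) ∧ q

r ∧ q

¬¬r ∧ (r ∨ p) ∧ q
≡ r ∧ (r ∨ p) ∧ q   [double negation]
≡ r ∧ q   [simplify]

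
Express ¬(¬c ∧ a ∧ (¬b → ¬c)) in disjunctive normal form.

c ∨ ¬a

¬(¬c ∧ a ∧ (¬b → ¬c))
⇔ ¬(¬c ∧ a ∧ (¬¬b ∨ ¬c))   [eliminate →]
⇔ ¬¬c ∨ ¬a ∨ ¬(¬¬b ∨ ¬c)   [De Morgan]
⇔ c ∨ ¬a ∨ ¬(¬¬b ∨ ¬c)   [double negation]
⇔ c ∨ ¬a ∨ ¬¬¬b ∧ ¬¬c   [De Morgan]
⇔ c ∨ ¬a ∨ ¬b ∧ ¬¬c   [double negation]
⇔ c ∨ ¬a ∨ ¬b ∧ c   [double negation]
⇔ c ∨ ¬a   [simplify]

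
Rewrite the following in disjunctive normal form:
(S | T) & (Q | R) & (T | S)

(S | T) & (Q | R) & (T | S)
= (S & Q & T) | (S & Q & S) | (S & R & T) | (S & R & S) | (T & Q & T) | (T & Q & S) | (T & R & T) | (T & R & S)   — distribute & over |
= (S & Q) | (S & R) | (T & Q) | (T & R)   — simplify

(S & Q) | (S & R) | (T & Q) | (T & R)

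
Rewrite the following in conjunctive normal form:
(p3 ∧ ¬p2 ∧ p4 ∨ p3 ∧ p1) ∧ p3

(p3 ∧ ¬p2 ∧ p4 ∨ p3 ∧ p1) ∧ p3
≡ (p3 ∨ p3) ∧ (p3 ∨ p1) ∧ (¬p2 ∨ p3) ∧ (¬p2 ∨ p1) ∧ (p4 ∨ p3) ∧ (p4 ∨ p1) ∧ p3   [distribute ∨ over ∧]
≡ p3 ∧ (¬p2 ∨ p1) ∧ (p4 ∨ p1)   [simplify]

p3 ∧ (¬p2 ∨ p1) ∧ (p4 ∨ p1)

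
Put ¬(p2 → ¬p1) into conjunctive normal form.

¬(p2 → ¬p1)
≡ ¬(¬p2 ∨ ¬p1)   [eliminate →]
≡ ¬¬p2 ∧ ¬¬p1   [De Morgan]
≡ p2 ∧ ¬¬p1   [double negation]
≡ p2 ∧ p1   [double negation]

p2 ∧ p1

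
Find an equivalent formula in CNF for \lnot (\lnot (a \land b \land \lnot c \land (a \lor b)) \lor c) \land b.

\lnot (\lnot (a \land b \land \lnot c \land (a \lor b)) \lor c) \land b
= \lnot \lnot (a \land b \land \lnot c \land (a \lor b)) \land \lnot c \land b
= a \land b \land \lnot c \land (a \lor b) \land \lnot c \land b
= a \land b \land \lnot c

a \land b \land \lnot c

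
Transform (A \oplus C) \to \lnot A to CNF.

(A \oplus C) \to \lnot A
≡ \lnot (A \oplus C) \lor \lnot A   (eliminate \to)
≡ \lnot ((A \lor C) \land \lnot (A \land C)) \lor \lnot A   (expand \oplus)
≡ \lnot (A \lor C) \lor \lnot \lnot (A \land C) \lor \lnot A   (De Morgan)
≡ (\lnot A \land \lnot C) \lor \lnot \lnot (A \land C) \lor \lnot A   (De Morgan)
≡ (\lnot A \land \lnot C) \lor (A \land C) \lor \lnot A   (double negation)
≡ (\lnot A \lor A \lor \lnot A) \land (\lnot A \lor C \lor \lnot A) \land (\lnot C \lor A \lor \lnot A) \land (\lnot C \lor C \lor \lnot A)   (distribute \lor over \land)
≡ \lnot A \lor C   (simplify)

\lnot A \lor C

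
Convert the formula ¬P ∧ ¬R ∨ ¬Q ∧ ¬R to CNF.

(¬P ∨ ¬Q) ∧ ¬R

¬P ∧ ¬R ∨ ¬Q ∧ ¬R
≡ (¬P ∨ ¬Q) ∧ (¬P ∨ ¬R) ∧ (¬R ∨ ¬Q) ∧ (¬R ∨ ¬R)   [distribute ∨ over ∧]
≡ (¬P ∨ ¬Q) ∧ ¬R   [simplify]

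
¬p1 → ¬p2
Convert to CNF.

p1 ∨ ¬p2

¬p1 → ¬p2
= ¬¬p1 ∨ ¬p2   — eliminate →
= p1 ∨ ¬p2   — double negation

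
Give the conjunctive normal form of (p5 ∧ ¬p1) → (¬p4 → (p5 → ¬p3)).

(p5 ∧ ¬p1) → (¬p4 → (p5 → ¬p3))
= ¬(p5 ∧ ¬p1) ∨ (¬p4 → (p5 → ¬p3))   [eliminate →]
= ¬(p5 ∧ ¬p1) ∨ ¬¬p4 ∨ (p5 → ¬p3)   [eliminate →]
= ¬(p5 ∧ ¬p1) ∨ ¬¬p4 ∨ ¬p5 ∨ ¬p3   [eliminate →]
= ¬p5 ∨ ¬¬p1 ∨ ¬¬p4 ∨ ¬p5 ∨ ¬p3   [De Morgan]
= ¬p5 ∨ p1 ∨ ¬¬p4 ∨ ¬p5 ∨ ¬p3   [double negation]
= ¬p5 ∨ p1 ∨ p4 ∨ ¬p5 ∨ ¬p3   [double negation]
= ¬p5 ∨ p1 ∨ p4 ∨ ¬p3   [simplify]

¬p5 ∨ p1 ∨ p4 ∨ ¬p3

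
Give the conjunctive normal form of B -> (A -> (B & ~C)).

B -> (A -> (B & ~C))
= ~B | (A -> (B & ~C))   [eliminate ->]
= ~B | ~A | (B & ~C)   [eliminate ->]
= (~B | ~A | B) & (~B | ~A | ~C)   [distribute | over &]
= ~B | ~A | ~C   [simplify]

~B | ~A | ~C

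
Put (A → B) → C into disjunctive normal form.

(A → B) → C
⇔ ¬(A → B) ∨ C   [eliminate →]
⇔ ¬(¬A ∨ B) ∨ C   [eliminate →]
⇔ (¬¬A ∧ ¬B) ∨ C   [De Morgan]
⇔ (A ∧ ¬B) ∨ C   [double negation]

(A ∧ ¬B) ∨ C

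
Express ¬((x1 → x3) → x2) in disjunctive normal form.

(¬x1 ∧ ¬x2) ∨ (x3 ∧ ¬x2)

¬((x1 → x3) → x2)
≡ ¬(¬(x1 → x3) ∨ x2)   (eliminate →)
≡ ¬(¬(¬x1 ∨ x3) ∨ x2)   (eliminate →)
≡ ¬¬(¬x1 ∨ x3) ∧ ¬x2   (De Morgan)
≡ (¬x1 ∨ x3) ∧ ¬x2   (double negation)
≡ (¬x1 ∧ ¬x2) ∨ (x3 ∧ ¬x2)   (distribute ∧ over ∨)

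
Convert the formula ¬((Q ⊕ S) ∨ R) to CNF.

¬((Q ⊕ S) ∨ R)
≡ ¬((Q ∨ S) ∧ ¬(Q ∧ S) ∨ R)   — expand ⊕
≡ ¬((Q ∨ S) ∧ ¬(Q ∧ S)) ∧ ¬R   — De Morgan
≡ (¬(Q ∨ S) ∨ ¬¬(Q ∧ S)) ∧ ¬R   — De Morgan
≡ (¬Q ∧ ¬S ∨ ¬¬(Q ∧ S)) ∧ ¬R   — De Morgan
≡ (¬Q ∧ ¬S ∨ Q ∧ S) ∧ ¬R   — double negation
≡ (¬Q ∨ Q) ∧ (¬Q ∨ S) ∧ (¬S ∨ Q) ∧ (¬S ∨ S) ∧ ¬R   — distribute ∨ over ∧
≡ (¬Q ∨ S) ∧ (¬S ∨ Q) ∧ ¬R   — simplify

(¬Q ∨ S) ∧ (¬S ∨ Q) ∧ ¬R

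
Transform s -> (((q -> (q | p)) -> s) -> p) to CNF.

~s | p

s -> (((q -> (q | p)) -> s) -> p)
≡ ~s | (((q -> (q | p)) -> s) -> p)
≡ ~s | ~((q -> (q | p)) -> s) | p
≡ ~s | ~(~(q -> (q | p)) | s) | p
≡ ~s | ~(~(~q | q | p) | s) | p
≡ ~s | (~~(~q | q | p) & ~s) | p
≡ ~s | ((~q | q | p) & ~s) | p
≡ (~s | ~q | q | p | p) & (~s | ~s | p)
≡ ~s | p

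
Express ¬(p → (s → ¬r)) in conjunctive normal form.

¬(p → (s → ¬r))
≡ ¬(¬p ∨ (s → ¬r))
≡ ¬(¬p ∨ ¬s ∨ ¬r)
≡ ¬¬p ∧ ¬¬s ∧ ¬¬r
≡ p ∧ ¬¬s ∧ ¬¬r
≡ p ∧ s ∧ ¬¬r
≡ p ∧ s ∧ r

p ∧ s ∧ r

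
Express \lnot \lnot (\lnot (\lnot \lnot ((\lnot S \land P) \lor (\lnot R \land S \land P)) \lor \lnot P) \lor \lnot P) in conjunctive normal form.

\lnot \lnot (\lnot (\lnot \lnot ((\lnot S \land P) \lor (\lnot R \land S \land P)) \lor \lnot P) \lor \lnot P)
≡ \lnot (\lnot \lnot ((\lnot S \land P) \lor (\lnot R \land S \land P)) \lor \lnot P) \lor \lnot P
≡ (\lnot \lnot \lnot ((\lnot S \land P) \lor (\lnot R \land S \land P)) \land \lnot \lnot P) \lor \lnot P
≡ (\lnot ((\lnot S \land P) \lor (\lnot R \land S \land P)) \land \lnot \lnot P) \lor \lnot P
≡ (\lnot (\lnot S \land P) \land \lnot (\lnot R \land S \land P) \land \lnot \lnot P) \lor \lnot P
≡ ((\lnot \lnot S \lor \lnot P) \land \lnot (\lnot R \land S \land P) \land \lnot \lnot P) \lor \lnot P
≡ ((S \lor \lnot P) \land \lnot (\lnot R \land S \land P) \land \lnot \lnot P) \lor \lnot P
≡ ((S \lor \lnot P) \land (\lnot \lnot R \lor \lnot S \lor \lnot P) \land \lnot \lnot P) \lor \lnot P
≡ ((S \lor \lnot P) \land (R \lor \lnot S \lor \lnot P) \land \lnot \lnot P) \lor \lnot P
≡ ((S \lor \lnot P) \land (R \lor \lnot S \lor \lnot P) \land P) \lor \lnot P
≡ (S \lor \lnot P \lor \lnot P) \land (R \lor \lnot S \lor \lnot P \lor \lnot P) \land (P \lor \lnot P)
≡ (S \lor \lnot P) \land (R \lor \lnot S \lor \lnot P)

(S \lor \lnot P) \land (R \lor \lnot S \lor \lnot P)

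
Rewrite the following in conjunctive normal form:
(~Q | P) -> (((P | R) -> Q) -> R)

(~Q | P) -> (((P | R) -> Q) -> R)
⇔ ~(~Q | P) | (((P | R) -> Q) -> R)   [eliminate ->]
⇔ ~(~Q | P) | ~((P | R) -> Q) | R   [eliminate ->]
⇔ ~(~Q | P) | ~(~(P | R) | Q) | R   [eliminate ->]
⇔ (~~Q & ~P) | ~(~(P | R) | Q) | R   [De Morgan]
⇔ (Q & ~P) | ~(~(P | R) | Q) | R   [double negation]
⇔ (Q & ~P) | (~~(P | R) & ~Q) | R   [De Morgan]
⇔ (Q & ~P) | ((P | R) & ~Q) | R   [double negation]
⇔ (Q | P | R | R) & (Q | ~Q | R) & (~P | P | R | R) & (~P | ~Q | R)   [distribute | over &]
⇔ (Q | P | R) & (~P | ~Q | R)   [simplify]

(Q | P | R) & (~P | ~Q | R)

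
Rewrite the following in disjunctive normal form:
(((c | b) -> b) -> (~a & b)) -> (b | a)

(~c & ~b) | b | a

(((c | b) -> b) -> (~a & b)) -> (b | a)
≡ ~(((c | b) -> b) -> (~a & b)) | b | a   (eliminate ->)
≡ ~(~((c | b) -> b) | (~a & b)) | b | a   (eliminate ->)
≡ ~(~(~(c | b) | b) | (~a & b)) | b | a   (eliminate ->)
≡ (~~(~(c | b) | b) & ~(~a & b)) | b | a   (De Morgan)
≡ ((~(c | b) | b) & ~(~a & b)) | b | a   (double negation)
≡ (((~c & ~b) | b) & ~(~a & b)) | b | a   (De Morgan)
≡ (((~c & ~b) | b) & (~~a | ~b)) | b | a   (De Morgan)
≡ (((~c & ~b) | b) & (a | ~b)) | b | a   (double negation)
≡ (~c & ~b & a) | (~c & ~b & ~b) | (b & a) | (b & ~b) | b | a   (distribute & over |)
≡ (~c & ~b) | b | a   (simplify)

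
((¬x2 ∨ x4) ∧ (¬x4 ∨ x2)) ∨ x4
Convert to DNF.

(¬x2 ∧ ¬x4) ∨ x4

((¬x2 ∨ x4) ∧ (¬x4 ∨ x2)) ∨ x4
= (¬x2 ∧ ¬x4) ∨ (¬x2 ∧ x2) ∨ (x4 ∧ ¬x4) ∨ (x4 ∧ x2) ∨ x4   — distribute ∧ over ∨
= (¬x2 ∧ ¬x4) ∨ x4   — simplify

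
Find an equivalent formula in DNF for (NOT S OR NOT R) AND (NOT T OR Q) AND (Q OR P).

(NOT S OR NOT R) AND (NOT T OR Q) AND (Q OR P)
≡ (NOT S AND NOT T AND Q) OR (NOT S AND NOT T AND P) OR (NOT S AND Q AND Q) OR (NOT S AND Q AND P) OR (NOT R AND NOT T AND Q) OR (NOT R AND NOT T AND P) OR (NOT R AND Q AND Q) OR (NOT R AND Q AND P)   [distribute AND over OR]
≡ (NOT S AND NOT T AND P) OR (NOT S AND Q) OR (NOT R AND NOT T AND P) OR (NOT R AND Q)   [simplify]

(NOT S AND NOT T AND P) OR (NOT S AND Q) OR (NOT R AND NOT T AND P) OR (NOT R AND Q)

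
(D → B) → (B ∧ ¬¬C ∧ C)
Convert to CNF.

(D → B) → (B ∧ ¬¬C ∧ C)
≡ ¬(D → B) ∨ (B ∧ ¬¬C ∧ C)   [eliminate →]
≡ ¬(¬D ∨ B) ∨ (B ∧ ¬¬C ∧ C)   [eliminate →]
≡ (¬¬D ∧ ¬B) ∨ (B ∧ ¬¬C ∧ C)   [De Morgan]
≡ (D ∧ ¬B) ∨ (B ∧ ¬¬C ∧ C)   [double negation]
≡ (D ∧ ¬B) ∨ (B ∧ C ∧ C)   [double negation]
≡ (D ∨ B) ∧ (D ∨ C) ∧ (D ∨ C) ∧ (¬B ∨ B) ∧ (¬B ∨ C) ∧ (¬B ∨ C)   [distribute ∨ over ∧]
≡ (D ∨ B) ∧ (D ∨ C) ∧ (¬B ∨ C)   [simplify]

(D ∨ B) ∧ (D ∨ C) ∧ (¬B ∨ C)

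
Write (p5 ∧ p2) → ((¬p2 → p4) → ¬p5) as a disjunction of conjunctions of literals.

(p5 ∧ p2) → ((¬p2 → p4) → ¬p5)
= ¬(p5 ∧ p2) ∨ ((¬p2 → p4) → ¬p5)   [eliminate →]
= ¬(p5 ∧ p2) ∨ ¬(¬p2 → p4) ∨ ¬p5   [eliminate →]
= ¬(p5 ∧ p2) ∨ ¬(¬¬p2 ∨ p4) ∨ ¬p5   [eliminate →]
= ¬p5 ∨ ¬p2 ∨ ¬(¬¬p2 ∨ p4) ∨ ¬p5   [De Morgan]
= ¬p5 ∨ ¬p2 ∨ (¬¬¬p2 ∧ ¬p4) ∨ ¬p5   [De Morgan]
= ¬p5 ∨ ¬p2 ∨ (¬p2 ∧ ¬p4) ∨ ¬p5   [double negation]
= ¬p5 ∨ ¬p2   [simplify]

¬p5 ∨ ¬p2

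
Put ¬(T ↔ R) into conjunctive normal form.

(T ∨ R) ∧ (¬R ∨ ¬T)

¬(T ↔ R)
≡ ¬((T → R) ∧ (R → T))   (eliminate ↔)
≡ ¬((¬T ∨ R) ∧ (R → T))   (eliminate →)
≡ ¬((¬T ∨ R) ∧ (¬R ∨ T))   (eliminate →)
≡ ¬(¬T ∨ R) ∨ ¬(¬R ∨ T)   (De Morgan)
≡ (¬¬T ∧ ¬R) ∨ ¬(¬R ∨ T)   (De Morgan)
≡ (T ∧ ¬R) ∨ ¬(¬R ∨ T)   (double negation)
≡ (T ∧ ¬R) ∨ (¬¬R ∧ ¬T)   (De Morgan)
≡ (T ∧ ¬R) ∨ (R ∧ ¬T)   (double negation)
≡ (T ∨ R) ∧ (T ∨ ¬T) ∧ (¬R ∨ R) ∧ (¬R ∨ ¬T)   (distribute ∨ over ∧)
≡ (T ∨ R) ∧ (¬R ∨ ¬T)   (simplify)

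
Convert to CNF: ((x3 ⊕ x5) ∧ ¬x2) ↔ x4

(¬x3 ∨ x5 ∨ x2 ∨ x4) ∧ (¬x5 ∨ x3 ∨ x2 ∨ x4) ∧ (¬x4 ∨ x3 ∨ x5) ∧ (¬x4 ∨ ¬x3 ∨ ¬x5) ∧ (¬x4 ∨ ¬x2)

((x3 ⊕ x5) ∧ ¬x2) ↔ x4
≡ (((x3 ⊕ x5) ∧ ¬x2) → x4) ∧ (x4 → ((x3 ⊕ x5) ∧ ¬x2))   (eliminate ↔)
≡ (¬((x3 ⊕ x5) ∧ ¬x2) ∨ x4) ∧ (x4 → ((x3 ⊕ x5) ∧ ¬x2))   (eliminate →)
≡ (¬((x3 ∨ x5) ∧ ¬(x3 ∧ x5) ∧ ¬x2) ∨ x4) ∧ (x4 → ((x3 ⊕ x5) ∧ ¬x2))   (expand ⊕)
≡ (¬((x3 ∨ x5) ∧ ¬(x3 ∧ x5) ∧ ¬x2) ∨ x4) ∧ (¬x4 ∨ ((x3 ⊕ x5) ∧ ¬x2))   (eliminate →)
≡ (¬((x3 ∨ x5) ∧ ¬(x3 ∧ x5) ∧ ¬x2) ∨ x4) ∧ (¬x4 ∨ ((x3 ∨ x5) ∧ ¬(x3 ∧ x5) ∧ ¬x2))   (expand ⊕)
≡ (¬(x3 ∨ x5) ∨ ¬¬(x3 ∧ x5) ∨ ¬¬x2 ∨ x4) ∧ (¬x4 ∨ ((x3 ∨ x5) ∧ ¬(x3 ∧ x5) ∧ ¬x2))   (De Morgan)
≡ ((¬x3 ∧ ¬x5) ∨ ¬¬(x3 ∧ x5) ∨ ¬¬x2 ∨ x4) ∧ (¬x4 ∨ ((x3 ∨ x5) ∧ ¬(x3 ∧ x5) ∧ ¬x2))   (De Morgan)
≡ ((¬x3 ∧ ¬x5) ∨ (x3 ∧ x5) ∨ ¬¬x2 ∨ x4) ∧ (¬x4 ∨ ((x3 ∨ x5) ∧ ¬(x3 ∧ x5) ∧ ¬x2))   (double negation)
≡ ((¬x3 ∧ ¬x5) ∨ (x3 ∧ x5) ∨ x2 ∨ x4) ∧ (¬x4 ∨ ((x3 ∨ x5) ∧ ¬(x3 ∧ x5) ∧ ¬x2))   (double negation)
≡ ((¬x3 ∧ ¬x5) ∨ (x3 ∧ x5) ∨ x2 ∨ x4) ∧ (¬x4 ∨ ((x3 ∨ x5) ∧ (¬x3 ∨ ¬x5) ∧ ¬x2))   (De Morgan)
≡ (¬x3 ∨ x3 ∨ x2 ∨ x4) ∧ (¬x3 ∨ x5 ∨ x2 ∨ x4) ∧ (¬x5 ∨ x3 ∨ x2 ∨ x4) ∧ (¬x5 ∨ x5 ∨ x2 ∨ x4) ∧ (¬x4 ∨ x3 ∨ x5) ∧ (¬x4 ∨ ¬x3 ∨ ¬x5) ∧ (¬x4 ∨ ¬x2)   (distribute ∨ over ∧)
≡ (¬x3 ∨ x5 ∨ x2 ∨ x4) ∧ (¬x5 ∨ x3 ∨ x2 ∨ x4) ∧ (¬x4 ∨ x3 ∨ x5) ∧ (¬x4 ∨ ¬x3 ∨ ¬x5) ∧ (¬x4 ∨ ¬x2)   (simplify)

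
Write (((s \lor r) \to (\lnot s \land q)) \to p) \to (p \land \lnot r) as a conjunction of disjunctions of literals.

(\lnot s \lor p) \land (\lnot s \lor \lnot r) \land (\lnot r \lor q) \land (\lnot p \lor \lnot r)

(((s \lor r) \to (\lnot s \land q)) \to p) \to (p \land \lnot r)
⇔ \lnot (((s \lor r) \to (\lnot s \land q)) \to p) \lor (p \land \lnot r)   [eliminate \to]
⇔ \lnot (\lnot ((s \lor r) \to (\lnot s \land q)) \lor p) \lor (p \land \lnot r)   [eliminate \to]
⇔ \lnot (\lnot (\lnot (s \lor r) \lor (\lnot s \land q)) \lor p) \lor (p \land \lnot r)   [eliminate \to]
⇔ (\lnot \lnot (\lnot (s \lor r) \lor (\lnot s \land q)) \land \lnot p) \lor (p \land \lnot r)   [De Morgan]
⇔ ((\lnot (s \lor r) \lor (\lnot s \land q)) \land \lnot p) \lor (p \land \lnot r)   [double negation]
⇔ (((\lnot s \land \lnot r) \lor (\lnot s \land q)) \land \lnot p) \lor (p \land \lnot r)   [De Morgan]
⇔ (\lnot s \lor \lnot s \lor p) \land (\lnot s \lor \lnot s \lor \lnot r) \land (\lnot s \lor q \lor p) \land (\lnot s \lor q \lor \lnot r) \land (\lnot r \lor \lnot s \lor p) \land (\lnot r \lor \lnot s \lor \lnot r) \land (\lnot r \lor q \lor p) \land (\lnot r \lor q \lor \lnot r) \land (\lnot p \lor p) \land (\lnot p \lor \lnot r)   [distribute \lor over \land]
⇔ (\lnot s \lor p) \land (\lnot s \lor \lnot r) \land (\lnot r \lor q) \land (\lnot p \lor \lnot r)   [simplify]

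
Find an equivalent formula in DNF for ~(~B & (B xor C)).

B | (~B & ~C)

~(~B & (B xor C))
≡ ~(~B & ((B & ~C) | (~B & C)))   [expand xor]
≡ ~~B | ~((B & ~C) | (~B & C))   [De Morgan]
≡ B | ~((B & ~C) | (~B & C))   [double negation]
≡ B | (~(B & ~C) & ~(~B & C))   [De Morgan]
≡ B | ((~B | ~~C) & ~(~B & C))   [De Morgan]
≡ B | ((~B | C) & ~(~B & C))   [double negation]
≡ B | ((~B | C) & (~~B | ~C))   [De Morgan]
≡ B | ((~B | C) & (B | ~C))   [double negation]
≡ B | (~B & B) | (~B & ~C) | (C & B) | (C & ~C)   [distribute & over |]
≡ B | (~B & ~C)   [simplify]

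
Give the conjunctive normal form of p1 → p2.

p1 → p2
≡ ¬p1 ∨ p2   — eliminate →

¬p1 ∨ p2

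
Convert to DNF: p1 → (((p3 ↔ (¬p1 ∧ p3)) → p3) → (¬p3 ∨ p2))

p1 → (((p3 ↔ (¬p1 ∧ p3)) → p3) → (¬p3 ∨ p2))
≡ ¬p1 ∨ (((p3 ↔ (¬p1 ∧ p3)) → p3) → (¬p3 ∨ p2))   [eliminate →]
≡ ¬p1 ∨ ¬((p3 ↔ (¬p1 ∧ p3)) → p3) ∨ ¬p3 ∨ p2   [eliminate →]
≡ ¬p1 ∨ ¬(¬(p3 ↔ (¬p1 ∧ p3)) ∨ p3) ∨ ¬p3 ∨ p2   [eliminate →]
≡ ¬p1 ∨ ¬(¬((p3 → (¬p1 ∧ p3)) ∧ ((¬p1 ∧ p3) → p3)) ∨ p3) ∨ ¬p3 ∨ p2   [eliminate ↔]
≡ ¬p1 ∨ ¬(¬((¬p3 ∨ (¬p1 ∧ p3)) ∧ ((¬p1 ∧ p3) → p3)) ∨ p3) ∨ ¬p3 ∨ p2   [eliminate →]
≡ ¬p1 ∨ ¬(¬((¬p3 ∨ (¬p1 ∧ p3)) ∧ (¬(¬p1 ∧ p3) ∨ p3)) ∨ p3) ∨ ¬p3 ∨ p2   [eliminate →]
≡ ¬p1 ∨ (¬¬((¬p3 ∨ (¬p1 ∧ p3)) ∧ (¬(¬p1 ∧ p3) ∨ p3)) ∧ ¬p3) ∨ ¬p3 ∨ p2   [De Morgan]
≡ ¬p1 ∨ ((¬p3 ∨ (¬p1 ∧ p3)) ∧ (¬(¬p1 ∧ p3) ∨ p3) ∧ ¬p3) ∨ ¬p3 ∨ p2   [double negation]
≡ ¬p1 ∨ ((¬p3 ∨ (¬p1 ∧ p3)) ∧ (¬¬p1 ∨ ¬p3 ∨ p3) ∧ ¬p3) ∨ ¬p3 ∨ p2   [De Morgan]
≡ ¬p1 ∨ ((¬p3 ∨ (¬p1 ∧ p3)) ∧ (p1 ∨ ¬p3 ∨ p3) ∧ ¬p3) ∨ ¬p3 ∨ p2   [double negation]
≡ ¬p1 ∨ (¬p3 ∧ p1 ∧ ¬p3) ∨ (¬p3 ∧ ¬p3 ∧ ¬p3) ∨ (¬p3 ∧ p3 ∧ ¬p3) ∨ (¬p1 ∧ p3 ∧ p1 ∧ ¬p3) ∨ (¬p1 ∧ p3 ∧ ¬p3 ∧ ¬p3) ∨ (¬p1 ∧ p3 ∧ p3 ∧ ¬p3) ∨ ¬p3 ∨ p2   [distribute ∧ over ∨]
≡ ¬p1 ∨ ¬p3 ∨ p2   [simplify]

¬p1 ∨ ¬p3 ∨ p2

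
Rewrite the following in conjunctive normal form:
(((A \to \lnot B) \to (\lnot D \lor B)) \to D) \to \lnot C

(((A \to \lnot B) \to (\lnot D \lor B)) \to D) \to \lnot C
⇔ \lnot (((A \to \lnot B) \to (\lnot D \lor B)) \to D) \lor \lnot C   [eliminate \to]
⇔ \lnot (\lnot ((A \to \lnot B) \to (\lnot D \lor B)) \lor D) \lor \lnot C   [eliminate \to]
⇔ \lnot (\lnot (\lnot (A \to \lnot B) \lor \lnot D \lor B) \lor D) \lor \lnot C   [eliminate \to]
⇔ \lnot (\lnot (\lnot (\lnot A \lor \lnot B) \lor \lnot D \lor B) \lor D) \lor \lnot C   [eliminate \to]
⇔ (\lnot \lnot (\lnot (\lnot A \lor \lnot B) \lor \lnot D \lor B) \land \lnot D) \lor \lnot C   [De Morgan]
⇔ ((\lnot (\lnot A \lor \lnot B) \lor \lnot D \lor B) \land \lnot D) \lor \lnot C   [double negation]
⇔ (((\lnot \lnot A \land \lnot \lnot B) \lor \lnot D \lor B) \land \lnot D) \lor \lnot C   [De Morgan]
⇔ (((A \land \lnot \lnot B) \lor \lnot D \lor B) \land \lnot D) \lor \lnot C   [double negation]
⇔ (((A \land B) \lor \lnot D \lor B) \land \lnot D) \lor \lnot C   [double negation]
⇔ (A \lor \lnot D \lor B \lor \lnot C) \land (B \lor \lnot D \lor B \lor \lnot C) \land (\lnot D \lor \lnot C)   [distribute \lor over \land]
⇔ \lnot D \lor \lnot C   [simplify]

\lnot D \lor \lnot C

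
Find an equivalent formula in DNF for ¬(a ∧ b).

¬a ∨ ¬b

¬(a ∧ b)
= ¬a ∨ ¬b   (De Morgan)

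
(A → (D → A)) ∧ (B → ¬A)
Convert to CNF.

(A → (D → A)) ∧ (B → ¬A)
≡ (¬A ∨ (D → A)) ∧ (B → ¬A)   — eliminate →
≡ (¬A ∨ ¬D ∨ A) ∧ (B → ¬A)   — eliminate →
≡ (¬A ∨ ¬D ∨ A) ∧ (¬B ∨ ¬A)   — eliminate →
≡ ¬B ∨ ¬A   — simplify

¬B ∨ ¬A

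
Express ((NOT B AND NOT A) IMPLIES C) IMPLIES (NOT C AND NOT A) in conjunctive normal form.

((NOT B AND NOT A) IMPLIES C) IMPLIES (NOT C AND NOT A)
= NOT ((NOT B AND NOT A) IMPLIES C) OR (NOT C AND NOT A)   (eliminate IMPLIES)
= NOT (NOT (NOT B AND NOT A) OR C) OR (NOT C AND NOT A)   (eliminate IMPLIES)
= (NOT NOT (NOT B AND NOT A) AND NOT C) OR (NOT C AND NOT A)   (De Morgan)
= (NOT B AND NOT A AND NOT C) OR (NOT C AND NOT A)   (double negation)
= (NOT B OR NOT C) AND (NOT B OR NOT A) AND (NOT A OR NOT C) AND (NOT A OR NOT A) AND (NOT C OR NOT C) AND (NOT C OR NOT A)   (distribute OR over AND)
= NOT A AND NOT C   (simplify)

NOT A AND NOT C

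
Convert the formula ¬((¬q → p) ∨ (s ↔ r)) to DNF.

¬((¬q → p) ∨ (s ↔ r))
≡ ¬(¬¬q ∨ p ∨ (s ↔ r))   (eliminate →)
≡ ¬(¬¬q ∨ p ∨ (s → r) ∧ (r → s))   (eliminate ↔)
≡ ¬(¬¬q ∨ p ∨ (¬s ∨ r) ∧ (r → s))   (eliminate →)
≡ ¬(¬¬q ∨ p ∨ (¬s ∨ r) ∧ (¬r ∨ s))   (eliminate →)
≡ ¬¬¬q ∧ ¬p ∧ ¬((¬s ∨ r) ∧ (¬r ∨ s))   (De Morgan)
≡ ¬q ∧ ¬p ∧ ¬((¬s ∨ r) ∧ (¬r ∨ s))   (double negation)
≡ ¬q ∧ ¬p ∧ (¬(¬s ∨ r) ∨ ¬(¬r ∨ s))   (De Morgan)
≡ ¬q ∧ ¬p ∧ (¬¬s ∧ ¬r ∨ ¬(¬r ∨ s))   (De Morgan)
≡ ¬q ∧ ¬p ∧ (s ∧ ¬r ∨ ¬(¬r ∨ s))   (double negation)
≡ ¬q ∧ ¬p ∧ (s ∧ ¬r ∨ ¬¬r ∧ ¬s)   (De Morgan)
≡ ¬q ∧ ¬p ∧ (s ∧ ¬r ∨ r ∧ ¬s)   (double negation)
≡ ¬q ∧ ¬p ∧ s ∧ ¬r ∨ ¬q ∧ ¬p ∧ r ∧ ¬s   (distribute ∧ over ∨)

¬q ∧ ¬p ∧ s ∧ ¬r ∨ ¬q ∧ ¬p ∧ r ∧ ¬s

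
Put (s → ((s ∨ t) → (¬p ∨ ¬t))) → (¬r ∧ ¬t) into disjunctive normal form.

(s → ((s ∨ t) → (¬p ∨ ¬t))) → (¬r ∧ ¬t)
≡ ¬(s → ((s ∨ t) → (¬p ∨ ¬t))) ∨ (¬r ∧ ¬t)
≡ ¬(¬s ∨ ((s ∨ t) → (¬p ∨ ¬t))) ∨ (¬r ∧ ¬t)
≡ ¬(¬s ∨ ¬(s ∨ t) ∨ ¬p ∨ ¬t) ∨ (¬r ∧ ¬t)
≡ (¬¬s ∧ ¬¬(s ∨ t) ∧ ¬¬p ∧ ¬¬t) ∨ (¬r ∧ ¬t)
≡ (s ∧ ¬¬(s ∨ t) ∧ ¬¬p ∧ ¬¬t) ∨ (¬r ∧ ¬t)
≡ (s ∧ (s ∨ t) ∧ ¬¬p ∧ ¬¬t) ∨ (¬r ∧ ¬t)
≡ (s ∧ (s ∨ t) ∧ p ∧ ¬¬t) ∨ (¬r ∧ ¬t)
≡ (s ∧ (s ∨ t) ∧ p ∧ t) ∨ (¬r ∧ ¬t)
≡ (s ∧ s ∧ p ∧ t) ∨ (s ∧ t ∧ p ∧ t) ∨ (¬r ∧ ¬t)
≡ (s ∧ p ∧ t) ∨ (¬r ∧ ¬t)

(s ∧ p ∧ t) ∨ (¬r ∧ ¬t)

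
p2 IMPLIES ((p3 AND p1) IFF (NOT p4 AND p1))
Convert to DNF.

p2 IMPLIES ((p3 AND p1) IFF (NOT p4 AND p1))
≡ NOT p2 OR ((p3 AND p1) IFF (NOT p4 AND p1))   [eliminate IMPLIES]
≡ NOT p2 OR (((p3 AND p1) IMPLIES (NOT p4 AND p1)) AND ((NOT p4 AND p1) IMPLIES (p3 AND p1)))   [eliminate IFF]
≡ NOT p2 OR ((NOT (p3 AND p1) OR (NOT p4 AND p1)) AND ((NOT p4 AND p1) IMPLIES (p3 AND p1)))   [eliminate IMPLIES]
≡ NOT p2 OR ((NOT (p3 AND p1) OR (NOT p4 AND p1)) AND (NOT (NOT p4 AND p1) OR (p3 AND p1)))   [eliminate IMPLIES]
≡ NOT p2 OR ((NOT p3 OR NOT p1 OR (NOT p4 AND p1)) AND (NOT (NOT p4 AND p1) OR (p3 AND p1)))   [De Morgan]
≡ NOT p2 OR ((NOT p3 OR NOT p1 OR (NOT p4 AND p1)) AND (NOT NOT p4 OR NOT p1 OR (p3 AND p1)))   [De Morgan]
≡ NOT p2 OR ((NOT p3 OR NOT p1 OR (NOT p4 AND p1)) AND (p4 OR NOT p1 OR (p3 AND p1)))   [double negation]
≡ NOT p2 OR (NOT p3 AND p4) OR (NOT p3 AND NOT p1) OR (NOT p3 AND p3 AND p1) OR (NOT p1 AND p4) OR (NOT p1 AND NOT p1) OR (NOT p1 AND p3 AND p1) OR (NOT p4 AND p1 AND p4) OR (NOT p4 AND p1 AND NOT p1) OR (NOT p4 AND p1 AND p3 AND p1)   [distribute AND over OR]
≡ NOT p2 OR (NOT p3 AND p4) OR NOT p1 OR (NOT p4 AND p1 AND p3)   [simplify]

NOT p2 OR (NOT p3 AND p4) OR NOT p1 OR (NOT p4 AND p1 AND p3)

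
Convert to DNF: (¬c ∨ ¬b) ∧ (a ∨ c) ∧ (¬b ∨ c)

¬b ∧ a ∨ ¬b ∧ c

(¬c ∨ ¬b) ∧ (a ∨ c) ∧ (¬b ∨ c)
≡ ¬c ∧ a ∧ ¬b ∨ ¬c ∧ a ∧ c ∨ ¬c ∧ c ∧ ¬b ∨ ¬c ∧ c ∧ c ∨ ¬b ∧ a ∧ ¬b ∨ ¬b ∧ a ∧ c ∨ ¬b ∧ c ∧ ¬b ∨ ¬b ∧ c ∧ c   (distribute ∧ over ∨)
≡ ¬b ∧ a ∨ ¬b ∧ c   (simplify)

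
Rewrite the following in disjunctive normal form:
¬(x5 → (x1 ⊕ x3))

(x5 ∧ ¬x1 ∧ ¬x3) ∨ (x5 ∧ x3 ∧ x1)

¬(x5 → (x1 ⊕ x3))
⇔ ¬(¬x5 ∨ (x1 ⊕ x3))   (eliminate →)
⇔ ¬(¬x5 ∨ (x1 ∧ ¬x3) ∨ (¬x1 ∧ x3))   (expand ⊕)
⇔ ¬¬x5 ∧ ¬(x1 ∧ ¬x3) ∧ ¬(¬x1 ∧ x3)   (De Morgan)
⇔ x5 ∧ ¬(x1 ∧ ¬x3) ∧ ¬(¬x1 ∧ x3)   (double negation)
⇔ x5 ∧ (¬x1 ∨ ¬¬x3) ∧ ¬(¬x1 ∧ x3)   (De Morgan)
⇔ x5 ∧ (¬x1 ∨ x3) ∧ ¬(¬x1 ∧ x3)   (double negation)
⇔ x5 ∧ (¬x1 ∨ x3) ∧ (¬¬x1 ∨ ¬x3)   (De Morgan)
⇔ x5 ∧ (¬x1 ∨ x3) ∧ (x1 ∨ ¬x3)   (double negation)
⇔ (x5 ∧ ¬x1 ∧ x1) ∨ (x5 ∧ ¬x1 ∧ ¬x3) ∨ (x5 ∧ x3 ∧ x1) ∨ (x5 ∧ x3 ∧ ¬x3)   (distribute ∧ over ∨)
⇔ (x5 ∧ ¬x1 ∧ ¬x3) ∨ (x5 ∧ x3 ∧ x1)   (simplify)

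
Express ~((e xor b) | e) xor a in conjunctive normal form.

(~b | e | a) & (~e | a) & (e | b | ~a)

~((e xor b) | e) xor a
≡ (~((e xor b) | e) | a) & ~(~((e xor b) | e) & a)   — expand xor
≡ (~(((e | b) & ~(e & b)) | e) | a) & ~(~((e xor b) | e) & a)   — expand xor
≡ (~(((e | b) & ~(e & b)) | e) | a) & ~(~(((e | b) & ~(e & b)) | e) & a)   — expand xor
≡ ((~((e | b) & ~(e & b)) & ~e) | a) & ~(~(((e | b) & ~(e & b)) | e) & a)   — De Morgan
≡ (((~(e | b) | ~~(e & b)) & ~e) | a) & ~(~(((e | b) & ~(e & b)) | e) & a)   — De Morgan
≡ ((((~e & ~b) | ~~(e & b)) & ~e) | a) & ~(~(((e | b) & ~(e & b)) | e) & a)   — De Morgan
≡ ((((~e & ~b) | (e & b)) & ~e) | a) & ~(~(((e | b) & ~(e & b)) | e) & a)   — double negation
≡ ((((~e & ~b) | (e & b)) & ~e) | a) & (~~(((e | b) & ~(e & b)) | e) | ~a)   — De Morgan
≡ ((((~e & ~b) | (e & b)) & ~e) | a) & (((e | b) & ~(e & b)) | e | ~a)   — double negation
≡ ((((~e & ~b) | (e & b)) & ~e) | a) & (((e | b) & (~e | ~b)) | e | ~a)   — De Morgan
≡ (~e | e | a) & (~e | b | a) & (~b | e | a) & (~b | b | a) & (~e | a) & (e | b | e | ~a) & (~e | ~b | e | ~a)   — distribute | over &
≡ (~b | e | a) & (~e | a) & (e | b | ~a)   — simplify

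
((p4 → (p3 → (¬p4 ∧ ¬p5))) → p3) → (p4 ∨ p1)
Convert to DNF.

((p4 → (p3 → (¬p4 ∧ ¬p5))) → p3) → (p4 ∨ p1)
⇔ ¬((p4 → (p3 → (¬p4 ∧ ¬p5))) → p3) ∨ p4 ∨ p1   — eliminate →
⇔ ¬(¬(p4 → (p3 → (¬p4 ∧ ¬p5))) ∨ p3) ∨ p4 ∨ p1   — eliminate →
⇔ ¬(¬(¬p4 ∨ (p3 → (¬p4 ∧ ¬p5))) ∨ p3) ∨ p4 ∨ p1   — eliminate →
⇔ ¬(¬(¬p4 ∨ ¬p3 ∨ (¬p4 ∧ ¬p5)) ∨ p3) ∨ p4 ∨ p1   — eliminate →
⇔ (¬¬(¬p4 ∨ ¬p3 ∨ (¬p4 ∧ ¬p5)) ∧ ¬p3) ∨ p4 ∨ p1   — De Morgan
⇔ ((¬p4 ∨ ¬p3 ∨ (¬p4 ∧ ¬p5)) ∧ ¬p3) ∨ p4 ∨ p1   — double negation
⇔ (¬p4 ∧ ¬p3) ∨ (¬p3 ∧ ¬p3) ∨ (¬p4 ∧ ¬p5 ∧ ¬p3) ∨ p4 ∨ p1   — distribute ∧ over ∨
⇔ ¬p3 ∨ p4 ∨ p1   — simplify

¬p3 ∨ p4 ∨ p1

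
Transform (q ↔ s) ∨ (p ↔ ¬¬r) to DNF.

(q ↔ s) ∨ (p ↔ ¬¬r)
≡ ((q → s) ∧ (s → q)) ∨ (p ↔ ¬¬r)   [eliminate ↔]
≡ ((¬q ∨ s) ∧ (s → q)) ∨ (p ↔ ¬¬r)   [eliminate →]
≡ ((¬q ∨ s) ∧ (¬s ∨ q)) ∨ (p ↔ ¬¬r)   [eliminate →]
≡ ((¬q ∨ s) ∧ (¬s ∨ q)) ∨ ((p → ¬¬r) ∧ (¬¬r → p))   [eliminate ↔]
≡ ((¬q ∨ s) ∧ (¬s ∨ q)) ∨ ((¬p ∨ ¬¬r) ∧ (¬¬r → p))   [eliminate →]
≡ ((¬q ∨ s) ∧ (¬s ∨ q)) ∨ ((¬p ∨ ¬¬r) ∧ (¬¬¬r ∨ p))   [eliminate →]
≡ ((¬q ∨ s) ∧ (¬s ∨ q)) ∨ ((¬p ∨ r) ∧ (¬¬¬r ∨ p))   [double negation]
≡ ((¬q ∨ s) ∧ (¬s ∨ q)) ∨ ((¬p ∨ r) ∧ (¬r ∨ p))   [double negation]
≡ (¬q ∧ ¬s) ∨ (¬q ∧ q) ∨ (s ∧ ¬s) ∨ (s ∧ q) ∨ (¬p ∧ ¬r) ∨ (¬p ∧ p) ∨ (r ∧ ¬r) ∨ (r ∧ p)   [distribute ∧ over ∨]
≡ (¬q ∧ ¬s) ∨ (s ∧ q) ∨ (¬p ∧ ¬r) ∨ (r ∧ p)   [simplify]

(¬q ∧ ¬s) ∨ (s ∧ q) ∨ (¬p ∧ ¬r) ∨ (r ∧ p)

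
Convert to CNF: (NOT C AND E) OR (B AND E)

(NOT C AND E) OR (B AND E)
≡ (NOT C OR B) AND (NOT C OR E) AND (E OR B) AND (E OR E)   — distribute OR over AND
≡ (NOT C OR B) AND E   — simplify

(NOT C OR B) AND E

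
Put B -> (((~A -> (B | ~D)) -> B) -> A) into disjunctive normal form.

B -> (((~A -> (B | ~D)) -> B) -> A)
≡ ~B | (((~A -> (B | ~D)) -> B) -> A)   [eliminate ->]
≡ ~B | ~((~A -> (B | ~D)) -> B) | A   [eliminate ->]
≡ ~B | ~(~(~A -> (B | ~D)) | B) | A   [eliminate ->]
≡ ~B | ~(~(~~A | B | ~D) | B) | A   [eliminate ->]
≡ ~B | (~~(~~A | B | ~D) & ~B) | A   [De Morgan]
≡ ~B | ((~~A | B | ~D) & ~B) | A   [double negation]
≡ ~B | ((A | B | ~D) & ~B) | A   [double negation]
≡ ~B | (A & ~B) | (B & ~B) | (~D & ~B) | A   [distribute & over |]
≡ ~B | A   [simplify]

~B | A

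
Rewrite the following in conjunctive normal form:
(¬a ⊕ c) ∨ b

(¬a ⊕ c) ∨ b
= ((¬a ∨ c) ∧ ¬(¬a ∧ c)) ∨ b
= ((¬a ∨ c) ∧ (¬¬a ∨ ¬c)) ∨ b
= ((¬a ∨ c) ∧ (a ∨ ¬c)) ∨ b
= (¬a ∨ c ∨ b) ∧ (a ∨ ¬c ∨ b)

(¬a ∨ c ∨ b) ∧ (a ∨ ¬c ∨ b)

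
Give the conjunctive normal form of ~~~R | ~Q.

~~~R | ~Q
⇔ ~R | ~Q

~R | ~Q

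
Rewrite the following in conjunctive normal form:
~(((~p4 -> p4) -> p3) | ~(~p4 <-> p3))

~(((~p4 -> p4) -> p3) | ~(~p4 <-> p3))
⇔ ~(~(~p4 -> p4) | p3 | ~(~p4 <-> p3))
⇔ ~(~(~~p4 | p4) | p3 | ~(~p4 <-> p3))
⇔ ~(~(~~p4 | p4) | p3 | ~((~p4 -> p3) & (p3 -> ~p4)))
⇔ ~(~(~~p4 | p4) | p3 | ~((~~p4 | p3) & (p3 -> ~p4)))
⇔ ~(~(~~p4 | p4) | p3 | ~((~~p4 | p3) & (~p3 | ~p4)))
⇔ ~~(~~p4 | p4) & ~p3 & ~~((~~p4 | p3) & (~p3 | ~p4))
⇔ (~~p4 | p4) & ~p3 & ~~((~~p4 | p3) & (~p3 | ~p4))
⇔ (p4 | p4) & ~p3 & ~~((~~p4 | p3) & (~p3 | ~p4))
⇔ (p4 | p4) & ~p3 & (~~p4 | p3) & (~p3 | ~p4)
⇔ (p4 | p4) & ~p3 & (p4 | p3) & (~p3 | ~p4)
⇔ p4 & ~p3

p4 & ~p3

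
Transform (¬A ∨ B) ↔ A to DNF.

A ∧ B

(¬A ∨ B) ↔ A
⇔ ((¬A ∨ B) → A) ∧ (A → (¬A ∨ B))   — eliminate ↔
⇔ (¬(¬A ∨ B) ∨ A) ∧ (A → (¬A ∨ B))   — eliminate →
⇔ (¬(¬A ∨ B) ∨ A) ∧ (¬A ∨ ¬A ∨ B)   — eliminate →
⇔ ((¬¬A ∧ ¬B) ∨ A) ∧ (¬A ∨ ¬A ∨ B)   — De Morgan
⇔ ((A ∧ ¬B) ∨ A) ∧ (¬A ∨ ¬A ∨ B)   — double negation
⇔ (A ∧ ¬B ∧ ¬A) ∨ (A ∧ ¬B ∧ ¬A) ∨ (A ∧ ¬B ∧ B) ∨ (A ∧ ¬A) ∨ (A ∧ ¬A) ∨ (A ∧ B)   — distribute ∧ over ∨
⇔ A ∧ B   — simplify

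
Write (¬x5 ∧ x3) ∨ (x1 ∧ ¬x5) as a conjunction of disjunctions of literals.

(¬x5 ∧ x3) ∨ (x1 ∧ ¬x5)
= (¬x5 ∨ x1) ∧ (¬x5 ∨ ¬x5) ∧ (x3 ∨ x1) ∧ (x3 ∨ ¬x5)   [distribute ∨ over ∧]
= ¬x5 ∧ (x3 ∨ x1)   [simplify]

¬x5 ∧ (x3 ∨ x1)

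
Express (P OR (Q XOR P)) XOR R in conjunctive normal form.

(P OR Q OR R) AND (NOT P OR NOT R) AND (NOT Q OR P OR NOT R)

(P OR (Q XOR P)) XOR R
≡ (P OR (Q XOR P) OR R) AND NOT ((P OR (Q XOR P)) AND R)   — expand XOR
≡ (P OR ((Q OR P) AND NOT (Q AND P)) OR R) AND NOT ((P OR (Q XOR P)) AND R)   — expand XOR
≡ (P OR ((Q OR P) AND NOT (Q AND P)) OR R) AND NOT ((P OR ((Q OR P) AND NOT (Q AND P))) AND R)   — expand XOR
≡ (P OR ((Q OR P) AND (NOT Q OR NOT P)) OR R) AND NOT ((P OR ((Q OR P) AND NOT (Q AND P))) AND R)   — De Morgan
≡ (P OR ((Q OR P) AND (NOT Q OR NOT P)) OR R) AND (NOT (P OR ((Q OR P) AND NOT (Q AND P))) OR NOT R)   — De Morgan
≡ (P OR ((Q OR P) AND (NOT Q OR NOT P)) OR R) AND ((NOT P AND NOT ((Q OR P) AND NOT (Q AND P))) OR NOT R)   — De Morgan
≡ (P OR ((Q OR P) AND (NOT Q OR NOT P)) OR R) AND ((NOT P AND (NOT (Q OR P) OR NOT NOT (Q AND P))) OR NOT R)   — De Morgan
≡ (P OR ((Q OR P) AND (NOT Q OR NOT P)) OR R) AND ((NOT P AND ((NOT Q AND NOT P) OR NOT NOT (Q AND P))) OR NOT R)   — De Morgan
≡ (P OR ((Q OR P) AND (NOT Q OR NOT P)) OR R) AND ((NOT P AND ((NOT Q AND NOT P) OR (Q AND P))) OR NOT R)   — double negation
≡ (P OR Q OR P OR R) AND (P OR NOT Q OR NOT P OR R) AND (NOT P OR NOT R) AND (NOT Q OR Q OR NOT R) AND (NOT Q OR P OR NOT R) AND (NOT P OR Q OR NOT R) AND (NOT P OR P OR NOT R)   — distribute OR over AND
≡ (P OR Q OR R) AND (NOT P OR NOT R) AND (NOT Q OR P OR NOT R)   — simplify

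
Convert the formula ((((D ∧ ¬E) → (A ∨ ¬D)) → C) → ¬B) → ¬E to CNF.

((((D ∧ ¬E) → (A ∨ ¬D)) → C) → ¬B) → ¬E
≡ ¬((((D ∧ ¬E) → (A ∨ ¬D)) → C) → ¬B) ∨ ¬E   — eliminate →
≡ ¬(¬(((D ∧ ¬E) → (A ∨ ¬D)) → C) ∨ ¬B) ∨ ¬E   — eliminate →
≡ ¬(¬(¬((D ∧ ¬E) → (A ∨ ¬D)) ∨ C) ∨ ¬B) ∨ ¬E   — eliminate →
≡ ¬(¬(¬(¬(D ∧ ¬E) ∨ A ∨ ¬D) ∨ C) ∨ ¬B) ∨ ¬E   — eliminate →
≡ (¬¬(¬(¬(D ∧ ¬E) ∨ A ∨ ¬D) ∨ C) ∧ ¬¬B) ∨ ¬E   — De Morgan
≡ ((¬(¬(D ∧ ¬E) ∨ A ∨ ¬D) ∨ C) ∧ ¬¬B) ∨ ¬E   — double negation
≡ (((¬¬(D ∧ ¬E) ∧ ¬A ∧ ¬¬D) ∨ C) ∧ ¬¬B) ∨ ¬E   — De Morgan
≡ (((D ∧ ¬E ∧ ¬A ∧ ¬¬D) ∨ C) ∧ ¬¬B) ∨ ¬E   — double negation
≡ (((D ∧ ¬E ∧ ¬A ∧ D) ∨ C) ∧ ¬¬B) ∨ ¬E   — double negation
≡ (((D ∧ ¬E ∧ ¬A ∧ D) ∨ C) ∧ B) ∨ ¬E   — double negation
≡ (D ∨ C ∨ ¬E) ∧ (¬E ∨ C ∨ ¬E) ∧ (¬A ∨ C ∨ ¬E) ∧ (D ∨ C ∨ ¬E) ∧ (B ∨ ¬E)   — distribute ∨ over ∧
≡ (¬E ∨ C) ∧ (B ∨ ¬E)   — simplify

(¬E ∨ C) ∧ (B ∨ ¬E)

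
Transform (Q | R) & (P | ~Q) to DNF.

(Q | R) & (P | ~Q)
= (Q & P) | (Q & ~Q) | (R & P) | (R & ~Q)   [distribute & over |]
= (Q & P) | (R & P) | (R & ~Q)   [simplify]

(Q & P) | (R & P) | (R & ~Q)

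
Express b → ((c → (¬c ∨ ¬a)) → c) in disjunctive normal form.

b → ((c → (¬c ∨ ¬a)) → c)
≡ ¬b ∨ ((c → (¬c ∨ ¬a)) → c)   (eliminate →)
≡ ¬b ∨ ¬(c → (¬c ∨ ¬a)) ∨ c   (eliminate →)
≡ ¬b ∨ ¬(¬c ∨ ¬c ∨ ¬a) ∨ c   (eliminate →)
≡ ¬b ∨ (¬¬c ∧ ¬¬c ∧ ¬¬a) ∨ c   (De Morgan)
≡ ¬b ∨ (c ∧ ¬¬c ∧ ¬¬a) ∨ c   (double negation)
≡ ¬b ∨ (c ∧ c ∧ ¬¬a) ∨ c   (double negation)
≡ ¬b ∨ (c ∧ c ∧ a) ∨ c   (double negation)
≡ ¬b ∨ c   (simplify)

¬b ∨ c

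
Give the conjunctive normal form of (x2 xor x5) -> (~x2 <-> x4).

(~x2 | x5 | ~x4) & (~x5 | x2 | x4)

(x2 xor x5) -> (~x2 <-> x4)
= ~(x2 xor x5) | (~x2 <-> x4)   [eliminate ->]
= ~((x2 | x5) & ~(x2 & x5)) | (~x2 <-> x4)   [expand xor]
= ~((x2 | x5) & ~(x2 & x5)) | ((~x2 -> x4) & (x4 -> ~x2))   [eliminate <->]
= ~((x2 | x5) & ~(x2 & x5)) | ((~~x2 | x4) & (x4 -> ~x2))   [eliminate ->]
= ~((x2 | x5) & ~(x2 & x5)) | ((~~x2 | x4) & (~x4 | ~x2))   [eliminate ->]
= ~(x2 | x5) | ~~(x2 & x5) | ((~~x2 | x4) & (~x4 | ~x2))   [De Morgan]
= (~x2 & ~x5) | ~~(x2 & x5) | ((~~x2 | x4) & (~x4 | ~x2))   [De Morgan]
= (~x2 & ~x5) | (x2 & x5) | ((~~x2 | x4) & (~x4 | ~x2))   [double negation]
= (~x2 & ~x5) | (x2 & x5) | ((x2 | x4) & (~x4 | ~x2))   [double negation]
= (~x2 | x2 | x2 | x4) & (~x2 | x2 | ~x4 | ~x2) & (~x2 | x5 | x2 | x4) & (~x2 | x5 | ~x4 | ~x2) & (~x5 | x2 | x2 | x4) & (~x5 | x2 | ~x4 | ~x2) & (~x5 | x5 | x2 | x4) & (~x5 | x5 | ~x4 | ~x2)   [distribute | over &]
= (~x2 | x5 | ~x4) & (~x5 | x2 | x4)   [simplify]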